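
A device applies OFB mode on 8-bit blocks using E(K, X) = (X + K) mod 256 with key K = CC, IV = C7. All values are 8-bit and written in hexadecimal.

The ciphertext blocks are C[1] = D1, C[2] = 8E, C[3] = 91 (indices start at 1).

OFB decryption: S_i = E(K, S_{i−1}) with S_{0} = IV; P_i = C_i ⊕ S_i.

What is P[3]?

P[3] = BA

P[1]: S = E(K, C7) = 93; D1 ⊕ 93 = 42.
P[2]: S = E(K, 93) = 5F; 8E ⊕ 5F = D1.
P[3]: S = E(K, 5F) = 2B; 91 ⊕ 2B = BA.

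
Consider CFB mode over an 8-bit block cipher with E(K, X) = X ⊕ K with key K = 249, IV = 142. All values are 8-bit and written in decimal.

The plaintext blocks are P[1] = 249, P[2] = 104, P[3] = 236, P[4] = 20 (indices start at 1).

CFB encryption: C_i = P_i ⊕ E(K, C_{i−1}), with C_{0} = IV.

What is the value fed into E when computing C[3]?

31

C[1]: E(K, 142) = 119; 249 ⊕ 119 = 142.
C[2]: E(K, 142) = 119; 104 ⊕ 119 = 31.
C[3]: E(K, 31) = 230; 236 ⊕ 230 = 10.
So the input to E for block [3] is 31.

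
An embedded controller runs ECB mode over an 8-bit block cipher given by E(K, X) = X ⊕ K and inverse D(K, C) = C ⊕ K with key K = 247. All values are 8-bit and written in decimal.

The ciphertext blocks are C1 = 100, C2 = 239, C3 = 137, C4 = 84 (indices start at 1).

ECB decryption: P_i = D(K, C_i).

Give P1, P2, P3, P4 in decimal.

P1: D(K, 100) = 147.
P2: D(K, 239) = 24.
P3: D(K, 137) = 126.
P4: D(K, 84) = 163.

P1 = 147, P2 = 24, P3 = 126, P4 = 163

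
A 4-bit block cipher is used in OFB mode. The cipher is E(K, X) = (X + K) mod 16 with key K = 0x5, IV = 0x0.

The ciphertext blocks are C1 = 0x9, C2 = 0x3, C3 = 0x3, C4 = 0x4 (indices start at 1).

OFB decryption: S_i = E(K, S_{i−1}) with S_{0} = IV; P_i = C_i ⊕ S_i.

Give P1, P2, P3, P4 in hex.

P1: S = E(K, 0x0) = 0x5; 0x9 ⊕ 0x5 = 0xC.
P2: S = E(K, 0x5) = 0xA; 0x3 ⊕ 0xA = 0x9.
P3: S = E(K, 0xA) = 0xF; 0x3 ⊕ 0xF = 0xC.
P4: S = E(K, 0xF) = 0x4; 0x4 ⊕ 0x4 = 0x0.

P1 = 0xC, P2 = 0x9, P3 = 0xC, P4 = 0x0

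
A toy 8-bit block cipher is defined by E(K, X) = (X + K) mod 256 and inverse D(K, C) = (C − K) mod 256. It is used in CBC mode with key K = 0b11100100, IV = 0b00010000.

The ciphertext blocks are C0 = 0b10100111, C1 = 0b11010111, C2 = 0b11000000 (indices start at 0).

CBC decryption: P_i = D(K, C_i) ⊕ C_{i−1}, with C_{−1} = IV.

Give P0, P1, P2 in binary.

P0: D(K, 0b10100111) = 0b11000011; 0b11000011 ⊕ 0b00010000 = 0b11010011.
P1: D(K, 0b11010111) = 0b11110011; 0b11110011 ⊕ 0b10100111 = 0b01010100.
P2: D(K, 0b11000000) = 0b11011100; 0b11011100 ⊕ 0b11010111 = 0b00001011.

P0 = 0b11010011, P1 = 0b01010100, P2 = 0b00001011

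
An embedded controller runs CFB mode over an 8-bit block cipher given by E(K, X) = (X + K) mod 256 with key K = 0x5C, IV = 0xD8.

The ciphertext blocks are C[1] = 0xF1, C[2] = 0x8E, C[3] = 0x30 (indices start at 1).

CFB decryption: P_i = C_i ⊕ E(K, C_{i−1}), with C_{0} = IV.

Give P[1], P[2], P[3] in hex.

P[1]: E(K, 0xD8) = 0x34; 0xF1 ⊕ 0x34 = 0xC5.
P[2]: E(K, 0xF1) = 0x4D; 0x8E ⊕ 0x4D = 0xC3.
P[3]: E(K, 0x8E) = 0xEA; 0x30 ⊕ 0xEA = 0xDA.

P[1] = 0xC5, P[2] = 0xC3, P[3] = 0xDA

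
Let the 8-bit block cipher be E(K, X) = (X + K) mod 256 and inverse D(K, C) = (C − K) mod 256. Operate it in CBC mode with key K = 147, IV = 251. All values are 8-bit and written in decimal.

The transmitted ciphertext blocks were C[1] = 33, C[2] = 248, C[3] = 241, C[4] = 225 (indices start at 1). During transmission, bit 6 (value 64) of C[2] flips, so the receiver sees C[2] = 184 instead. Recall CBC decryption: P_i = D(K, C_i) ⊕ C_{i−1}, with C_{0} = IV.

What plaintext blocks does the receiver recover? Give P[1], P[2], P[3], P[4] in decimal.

Only C[2] changed, to 184. In CBC, a change in C_i garbles P_i and flips the same bit in P_{i+1}. Decrypting the received ciphertext:
P[1]: D(K, 33) = 142; 142 ⊕ 251 = 117.
P[2]: D(K, 184) = 37; 37 ⊕ 33 = 4.
P[3]: D(K, 241) = 94; 94 ⊕ 184 = 230.
P[4]: D(K, 225) = 78; 78 ⊕ 241 = 191.
Blocks that differ from the original plaintext: P[2], P[3].

P[1] = 117, P[2] = 4, P[3] = 230, P[4] = 191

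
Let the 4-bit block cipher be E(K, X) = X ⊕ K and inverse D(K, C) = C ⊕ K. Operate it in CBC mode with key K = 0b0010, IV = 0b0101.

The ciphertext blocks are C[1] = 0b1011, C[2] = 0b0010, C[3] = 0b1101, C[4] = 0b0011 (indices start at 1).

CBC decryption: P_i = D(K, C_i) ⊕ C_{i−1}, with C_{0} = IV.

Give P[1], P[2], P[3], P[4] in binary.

P[1] = 0b1100, P[2] = 0b1011, P[3] = 0b1101, P[4] = 0b1100

P[1]: D(K, 0b1011) = 0b1001; 0b1001 ⊕ 0b0101 = 0b1100.
P[2]: D(K, 0b0010) = 0b0000; 0b0000 ⊕ 0b1011 = 0b1011.
P[3]: D(K, 0b1101) = 0b1111; 0b1111 ⊕ 0b0010 = 0b1101.
P[4]: D(K, 0b0011) = 0b0001; 0b0001 ⊕ 0b1101 = 0b1100.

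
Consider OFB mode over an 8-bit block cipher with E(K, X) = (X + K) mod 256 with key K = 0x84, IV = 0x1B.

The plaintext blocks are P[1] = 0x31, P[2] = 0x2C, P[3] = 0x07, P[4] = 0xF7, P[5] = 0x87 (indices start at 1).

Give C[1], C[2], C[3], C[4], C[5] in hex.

OFB encryption: S_i = E(K, S_{i−1}) with S_{0} = IV; C_i = P_i ⊕ S_i.
C[1]: S = E(K, 0x1B) = 0x9F; 0x31 ⊕ 0x9F = 0xAE.
C[2]: S = E(K, 0x9F) = 0x23; 0x2C ⊕ 0x23 = 0x0F.
C[3]: S = E(K, 0x23) = 0xA7; 0x07 ⊕ 0xA7 = 0xA0.
C[4]: S = E(K, 0xA7) = 0x2B; 0xF7 ⊕ 0x2B = 0xDC.
C[5]: S = E(K, 0x2B) = 0xAF; 0x87 ⊕ 0xAF = 0x28.

C[1] = 0xAE, C[2] = 0x0F, C[3] = 0xA0, C[4] = 0xDC, C[5] = 0x28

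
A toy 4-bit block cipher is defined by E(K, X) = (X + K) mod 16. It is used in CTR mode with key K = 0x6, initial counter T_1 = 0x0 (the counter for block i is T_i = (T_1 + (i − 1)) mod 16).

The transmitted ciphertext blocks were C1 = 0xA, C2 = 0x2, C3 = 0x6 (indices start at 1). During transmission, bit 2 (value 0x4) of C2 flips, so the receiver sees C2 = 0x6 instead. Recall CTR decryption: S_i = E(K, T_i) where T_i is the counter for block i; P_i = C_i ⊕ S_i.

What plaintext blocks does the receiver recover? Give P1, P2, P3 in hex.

P1 = 0xC, P2 = 0x1, P3 = 0xE

Only C2 changed, to 0x6. In CTR, a change in C_i flips the same bit in P_i only; the keystream is unaffected. Decrypting the received ciphertext:
P1: T = 0x0, S = E(K, T) = 0x6; 0xA ⊕ 0x6 = 0xC.
P2: T = 0x1, S = E(K, T) = 0x7; 0x6 ⊕ 0x7 = 0x1.
P3: T = 0x2, S = E(K, T) = 0x8; 0x6 ⊕ 0x8 = 0xE.
Blocks that differ from the original plaintext: P2.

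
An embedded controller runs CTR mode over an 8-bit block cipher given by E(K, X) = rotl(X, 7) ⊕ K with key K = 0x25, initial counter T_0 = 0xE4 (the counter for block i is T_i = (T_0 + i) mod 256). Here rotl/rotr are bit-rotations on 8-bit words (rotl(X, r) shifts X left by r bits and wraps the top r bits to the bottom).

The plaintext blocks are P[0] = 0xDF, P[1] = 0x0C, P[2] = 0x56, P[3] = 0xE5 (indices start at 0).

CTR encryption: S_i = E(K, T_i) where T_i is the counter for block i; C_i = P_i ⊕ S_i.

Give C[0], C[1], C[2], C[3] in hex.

C[0] = 0x88, C[1] = 0xDB, C[2] = 0x00, C[3] = 0x33

C[0]: T = 0xE4, S = E(K, T) = 0x57; 0xDF ⊕ 0x57 = 0x88.
C[1]: T = 0xE5, S = E(K, T) = 0xD7; 0x0C ⊕ 0xD7 = 0xDB.
C[2]: T = 0xE6, S = E(K, T) = 0x56; 0x56 ⊕ 0x56 = 0x00.
C[3]: T = 0xE7, S = E(K, T) = 0xD6; 0xE5 ⊕ 0xD6 = 0x33.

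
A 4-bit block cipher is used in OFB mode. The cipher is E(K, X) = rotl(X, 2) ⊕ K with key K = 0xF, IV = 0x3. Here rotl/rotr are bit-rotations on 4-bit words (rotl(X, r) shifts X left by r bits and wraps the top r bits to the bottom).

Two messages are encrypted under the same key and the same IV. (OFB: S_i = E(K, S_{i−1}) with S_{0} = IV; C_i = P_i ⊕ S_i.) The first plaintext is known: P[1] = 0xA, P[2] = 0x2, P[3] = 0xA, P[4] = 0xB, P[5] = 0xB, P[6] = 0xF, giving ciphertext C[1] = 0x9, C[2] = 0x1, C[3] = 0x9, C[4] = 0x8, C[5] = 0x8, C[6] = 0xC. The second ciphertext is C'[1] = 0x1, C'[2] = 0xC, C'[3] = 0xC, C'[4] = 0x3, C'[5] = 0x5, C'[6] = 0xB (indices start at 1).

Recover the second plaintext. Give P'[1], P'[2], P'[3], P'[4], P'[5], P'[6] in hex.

P'[1] = 0x2, P'[2] = 0xF, P'[3] = 0xF, P'[4] = 0x0, P'[5] = 0x6, P'[6] = 0x8

In OFB with a reused IV, both messages share the same keystream S_i, so C_i ⊕ C'_i = P_i ⊕ P'_i and thus P'_i = P_i ⊕ C_i ⊕ C'_i.
P'[1]: 0xA ⊕ 0x9 ⊕ 0x1 = 0x2.
P'[2]: 0x2 ⊕ 0x1 ⊕ 0xC = 0xF.
P'[3]: 0xA ⊕ 0x9 ⊕ 0xC = 0xF.
P'[4]: 0xB ⊕ 0x8 ⊕ 0x3 = 0x0.
P'[5]: 0xB ⊕ 0x8 ⊕ 0x5 = 0x6.
P'[6]: 0xF ⊕ 0xC ⊕ 0xB = 0x8.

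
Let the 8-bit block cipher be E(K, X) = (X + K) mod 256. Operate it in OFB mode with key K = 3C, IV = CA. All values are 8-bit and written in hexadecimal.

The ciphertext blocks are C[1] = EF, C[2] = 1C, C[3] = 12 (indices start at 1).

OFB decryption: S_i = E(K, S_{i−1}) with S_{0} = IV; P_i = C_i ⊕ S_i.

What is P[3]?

P[1]: S = E(K, CA) = 06; EF ⊕ 06 = E9.
P[2]: S = E(K, 06) = 42; 1C ⊕ 42 = 5E.
P[3]: S = E(K, 42) = 7E; 12 ⊕ 7E = 6C.

P[3] = 6C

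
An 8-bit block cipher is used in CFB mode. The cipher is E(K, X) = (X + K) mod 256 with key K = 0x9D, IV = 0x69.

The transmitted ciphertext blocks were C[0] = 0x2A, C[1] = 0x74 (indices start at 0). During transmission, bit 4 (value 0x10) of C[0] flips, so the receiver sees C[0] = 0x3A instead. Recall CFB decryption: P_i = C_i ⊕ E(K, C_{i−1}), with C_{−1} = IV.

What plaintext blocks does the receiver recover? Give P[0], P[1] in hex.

Only C[0] changed, to 0x3A. In CFB, a change in C_i flips the same bit in P_i and garbles P_{i+1}. Decrypting the received ciphertext:
P[0]: E(K, 0x69) = 0x06; 0x3A ⊕ 0x06 = 0x3C.
P[1]: E(K, 0x3A) = 0xD7; 0x74 ⊕ 0xD7 = 0xA3.
Blocks that differ from the original plaintext: P[0], P[1].

P[0] = 0x3C, P[1] = 0xA3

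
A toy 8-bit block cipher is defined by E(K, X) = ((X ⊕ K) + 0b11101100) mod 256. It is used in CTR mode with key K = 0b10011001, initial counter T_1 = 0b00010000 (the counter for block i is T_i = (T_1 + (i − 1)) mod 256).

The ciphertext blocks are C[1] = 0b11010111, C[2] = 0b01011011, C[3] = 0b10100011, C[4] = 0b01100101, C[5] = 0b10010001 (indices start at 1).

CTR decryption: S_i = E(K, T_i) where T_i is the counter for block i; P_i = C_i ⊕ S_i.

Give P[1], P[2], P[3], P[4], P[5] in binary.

P[1]: T = 0b00010000, S = E(K, T) = 0b01110101; 0b11010111 ⊕ 0b01110101 = 0b10100010.
P[2]: T = 0b00010001, S = E(K, T) = 0b01110100; 0b01011011 ⊕ 0b01110100 = 0b00101111.
P[3]: T = 0b00010010, S = E(K, T) = 0b01110111; 0b10100011 ⊕ 0b01110111 = 0b11010100.
P[4]: T = 0b00010011, S = E(K, T) = 0b01110110; 0b01100101 ⊕ 0b01110110 = 0b00010011.
P[5]: T = 0b00010100, S = E(K, T) = 0b01111001; 0b10010001 ⊕ 0b01111001 = 0b11101000.

P[1] = 0b10100010, P[2] = 0b00101111, P[3] = 0b11010100, P[4] = 0b00010011, P[5] = 0b11101000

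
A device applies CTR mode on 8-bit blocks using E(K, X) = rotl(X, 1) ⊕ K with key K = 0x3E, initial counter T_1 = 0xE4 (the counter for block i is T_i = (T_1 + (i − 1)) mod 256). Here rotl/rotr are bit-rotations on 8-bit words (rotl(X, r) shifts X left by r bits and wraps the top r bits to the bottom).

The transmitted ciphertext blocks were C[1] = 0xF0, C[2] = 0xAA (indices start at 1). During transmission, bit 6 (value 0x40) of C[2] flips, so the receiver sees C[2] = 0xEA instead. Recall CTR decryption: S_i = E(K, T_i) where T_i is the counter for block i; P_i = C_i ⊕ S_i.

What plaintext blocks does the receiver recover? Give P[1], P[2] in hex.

Only C[2] changed, to 0xEA. In CTR, a change in C_i flips the same bit in P_i only; the keystream is unaffected. Decrypting the received ciphertext:
P[1]: T = 0xE4, S = E(K, T) = 0xF7; 0xF0 ⊕ 0xF7 = 0x07.
P[2]: T = 0xE5, S = E(K, T) = 0xF5; 0xEA ⊕ 0xF5 = 0x1F.
Blocks that differ from the original plaintext: P[2].

P[1] = 0x07, P[2] = 0x1F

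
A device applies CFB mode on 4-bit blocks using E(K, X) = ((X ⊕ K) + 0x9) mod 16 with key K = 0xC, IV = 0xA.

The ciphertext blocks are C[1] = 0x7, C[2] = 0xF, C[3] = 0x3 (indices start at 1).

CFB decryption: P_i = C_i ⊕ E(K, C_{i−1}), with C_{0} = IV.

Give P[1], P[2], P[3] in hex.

P[1] = 0x8, P[2] = 0xB, P[3] = 0xF

P[1]: E(K, 0xA) = 0xF; 0x7 ⊕ 0xF = 0x8.
P[2]: E(K, 0x7) = 0x4; 0xF ⊕ 0x4 = 0xB.
P[3]: E(K, 0xF) = 0xC; 0x3 ⊕ 0xC = 0xF.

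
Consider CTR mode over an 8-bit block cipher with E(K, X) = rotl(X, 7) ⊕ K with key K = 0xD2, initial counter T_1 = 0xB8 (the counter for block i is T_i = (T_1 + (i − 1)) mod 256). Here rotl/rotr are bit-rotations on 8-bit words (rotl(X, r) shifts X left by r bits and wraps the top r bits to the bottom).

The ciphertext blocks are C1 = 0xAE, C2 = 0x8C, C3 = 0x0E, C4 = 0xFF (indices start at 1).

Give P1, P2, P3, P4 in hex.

CTR decryption: S_i = E(K, T_i) where T_i is the counter for block i; P_i = C_i ⊕ S_i.
P1: T = 0xB8, S = E(K, T) = 0x8E; 0xAE ⊕ 0x8E = 0x20.
P2: T = 0xB9, S = E(K, T) = 0x0E; 0x8C ⊕ 0x0E = 0x82.
P3: T = 0xBA, S = E(K, T) = 0x8F; 0x0E ⊕ 0x8F = 0x81.
P4: T = 0xBB, S = E(K, T) = 0x0F; 0xFF ⊕ 0x0F = 0xF0.

P1 = 0x20, P2 = 0x82, P3 = 0x81, P4 = 0xF0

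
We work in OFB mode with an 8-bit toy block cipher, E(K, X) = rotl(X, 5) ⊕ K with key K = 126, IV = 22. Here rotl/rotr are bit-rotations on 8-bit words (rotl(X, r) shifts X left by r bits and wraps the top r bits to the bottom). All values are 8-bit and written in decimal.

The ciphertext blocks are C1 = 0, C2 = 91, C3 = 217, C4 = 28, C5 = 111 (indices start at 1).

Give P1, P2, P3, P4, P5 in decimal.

OFB decryption: S_i = E(K, S_{i−1}) with S_{0} = IV; P_i = C_i ⊕ S_i.
P1: S = E(K, 22) = 188; 0 ⊕ 188 = 188.
P2: S = E(K, 188) = 233; 91 ⊕ 233 = 178.
P3: S = E(K, 233) = 67; 217 ⊕ 67 = 154.
P4: S = E(K, 67) = 22; 28 ⊕ 22 = 10.
P5: S = E(K, 22) = 188; 111 ⊕ 188 = 211.

P1 = 188, P2 = 178, P3 = 154, P4 = 10, P5 = 211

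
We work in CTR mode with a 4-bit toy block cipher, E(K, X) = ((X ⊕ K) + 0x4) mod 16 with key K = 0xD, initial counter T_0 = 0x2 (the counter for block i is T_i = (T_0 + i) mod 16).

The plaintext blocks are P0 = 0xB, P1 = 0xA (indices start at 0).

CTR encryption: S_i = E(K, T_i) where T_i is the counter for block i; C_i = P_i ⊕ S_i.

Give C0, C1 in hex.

C0: T = 0x2, S = E(K, T) = 0x3; 0xB ⊕ 0x3 = 0x8.
C1: T = 0x3, S = E(K, T) = 0x2; 0xA ⊕ 0x2 = 0x8.

C0 = 0x8, C1 = 0x8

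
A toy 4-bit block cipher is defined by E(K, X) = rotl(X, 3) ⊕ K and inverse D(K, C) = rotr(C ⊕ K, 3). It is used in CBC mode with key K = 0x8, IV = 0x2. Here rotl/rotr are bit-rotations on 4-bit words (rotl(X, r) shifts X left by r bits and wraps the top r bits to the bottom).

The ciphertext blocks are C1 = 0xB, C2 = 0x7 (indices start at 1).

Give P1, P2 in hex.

CBC decryption: P_i = D(K, C_i) ⊕ C_{i−1}, with C_{0} = IV.
P1: D(K, 0xB) = 0x6; 0x6 ⊕ 0x2 = 0x4.
P2: D(K, 0x7) = 0xF; 0xF ⊕ 0xB = 0x4.

P1 = 0x4, P2 = 0x4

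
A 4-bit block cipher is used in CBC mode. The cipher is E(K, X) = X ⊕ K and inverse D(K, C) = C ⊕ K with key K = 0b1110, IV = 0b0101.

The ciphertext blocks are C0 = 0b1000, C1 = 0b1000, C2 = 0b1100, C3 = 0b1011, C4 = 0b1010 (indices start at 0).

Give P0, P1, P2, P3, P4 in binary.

P0 = 0b0011, P1 = 0b1110, P2 = 0b1010, P3 = 0b1001, P4 = 0b1111

CBC decryption: P_i = D(K, C_i) ⊕ C_{i−1}, with C_{−1} = IV.
P0: D(K, 0b1000) = 0b0110; 0b0110 ⊕ 0b0101 = 0b0011.
P1: D(K, 0b1000) = 0b0110; 0b0110 ⊕ 0b1000 = 0b1110.
P2: D(K, 0b1100) = 0b0010; 0b0010 ⊕ 0b1000 = 0b1010.
P3: D(K, 0b1011) = 0b0101; 0b0101 ⊕ 0b1100 = 0b1001.
P4: D(K, 0b1010) = 0b0100; 0b0100 ⊕ 0b1011 = 0b1111.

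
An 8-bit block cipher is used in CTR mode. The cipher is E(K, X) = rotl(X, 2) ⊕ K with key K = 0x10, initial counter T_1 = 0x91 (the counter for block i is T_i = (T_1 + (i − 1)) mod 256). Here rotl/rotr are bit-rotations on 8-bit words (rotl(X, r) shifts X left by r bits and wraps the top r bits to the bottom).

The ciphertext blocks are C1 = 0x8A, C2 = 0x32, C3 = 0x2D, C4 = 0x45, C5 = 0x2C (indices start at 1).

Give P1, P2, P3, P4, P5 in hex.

P1 = 0xDC, P2 = 0x68, P3 = 0x73, P4 = 0x07, P5 = 0x6A

CTR decryption: S_i = E(K, T_i) where T_i is the counter for block i; P_i = C_i ⊕ S_i.
P1: T = 0x91, S = E(K, T) = 0x56; 0x8A ⊕ 0x56 = 0xDC.
P2: T = 0x92, S = E(K, T) = 0x5A; 0x32 ⊕ 0x5A = 0x68.
P3: T = 0x93, S = E(K, T) = 0x5E; 0x2D ⊕ 0x5E = 0x73.
P4: T = 0x94, S = E(K, T) = 0x42; 0x45 ⊕ 0x42 = 0x07.
P5: T = 0x95, S = E(K, T) = 0x46; 0x2C ⊕ 0x46 = 0x6A.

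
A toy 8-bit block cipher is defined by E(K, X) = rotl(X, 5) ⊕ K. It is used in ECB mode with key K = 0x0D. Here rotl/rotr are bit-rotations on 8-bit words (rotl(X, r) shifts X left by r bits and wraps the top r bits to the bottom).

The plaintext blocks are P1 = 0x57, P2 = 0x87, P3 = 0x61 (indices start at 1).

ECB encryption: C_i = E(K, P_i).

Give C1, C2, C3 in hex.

C1: E(K, 0x57) = 0xE7.
C2: E(K, 0x87) = 0xFD.
C3: E(K, 0x61) = 0x21.

C1 = 0xE7, C2 = 0xFD, C3 = 0x21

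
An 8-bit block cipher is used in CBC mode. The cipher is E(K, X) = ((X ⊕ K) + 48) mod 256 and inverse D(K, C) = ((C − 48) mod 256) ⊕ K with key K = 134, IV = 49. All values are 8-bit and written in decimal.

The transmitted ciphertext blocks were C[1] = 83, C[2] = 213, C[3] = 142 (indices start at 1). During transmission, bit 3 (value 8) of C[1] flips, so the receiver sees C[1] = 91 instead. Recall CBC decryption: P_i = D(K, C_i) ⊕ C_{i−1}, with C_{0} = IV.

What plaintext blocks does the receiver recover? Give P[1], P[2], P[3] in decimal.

P[1] = 156, P[2] = 120, P[3] = 13

Only C[1] changed, to 91. In CBC, a change in C_i garbles P_i and flips the same bit in P_{i+1}. Decrypting the received ciphertext:
P[1]: D(K, 91) = 173; 173 ⊕ 49 = 156.
P[2]: D(K, 213) = 35; 35 ⊕ 91 = 120.
P[3]: D(K, 142) = 216; 216 ⊕ 213 = 13.
Blocks that differ from the original plaintext: P[1], P[2].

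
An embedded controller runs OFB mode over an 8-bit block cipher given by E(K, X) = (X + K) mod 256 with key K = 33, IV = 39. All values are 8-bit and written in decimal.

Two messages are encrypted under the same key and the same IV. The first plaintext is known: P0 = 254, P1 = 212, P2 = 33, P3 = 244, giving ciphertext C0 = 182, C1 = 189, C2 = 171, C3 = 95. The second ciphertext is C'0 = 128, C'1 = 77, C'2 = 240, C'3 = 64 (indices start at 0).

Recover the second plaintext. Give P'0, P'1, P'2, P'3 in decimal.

P'0 = 200, P'1 = 36, P'2 = 122, P'3 = 235

In OFB with a reused IV, both messages share the same keystream S_i, so C_i ⊕ C'_i = P_i ⊕ P'_i and thus P'_i = P_i ⊕ C_i ⊕ C'_i.
P'0: 254 ⊕ 182 ⊕ 128 = 200.
P'1: 212 ⊕ 189 ⊕ 77 = 36.
P'2: 33 ⊕ 171 ⊕ 240 = 122.
P'3: 244 ⊕ 95 ⊕ 64 = 235.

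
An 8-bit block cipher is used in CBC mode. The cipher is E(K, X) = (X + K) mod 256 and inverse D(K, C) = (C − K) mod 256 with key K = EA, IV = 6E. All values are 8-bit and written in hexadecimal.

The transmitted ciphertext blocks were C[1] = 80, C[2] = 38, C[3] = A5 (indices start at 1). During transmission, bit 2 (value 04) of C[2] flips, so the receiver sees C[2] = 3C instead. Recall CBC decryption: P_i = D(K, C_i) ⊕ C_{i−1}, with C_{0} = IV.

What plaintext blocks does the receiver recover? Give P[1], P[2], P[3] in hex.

P[1] = F8, P[2] = D2, P[3] = 87

Only C[2] changed, to 3C. In CBC, a change in C_i garbles P_i and flips the same bit in P_{i+1}. Decrypting the received ciphertext:
P[1]: D(K, 80) = 96; 96 ⊕ 6E = F8.
P[2]: D(K, 3C) = 52; 52 ⊕ 80 = D2.
P[3]: D(K, A5) = BB; BB ⊕ 3C = 87.
Blocks that differ from the original plaintext: P[2], P[3].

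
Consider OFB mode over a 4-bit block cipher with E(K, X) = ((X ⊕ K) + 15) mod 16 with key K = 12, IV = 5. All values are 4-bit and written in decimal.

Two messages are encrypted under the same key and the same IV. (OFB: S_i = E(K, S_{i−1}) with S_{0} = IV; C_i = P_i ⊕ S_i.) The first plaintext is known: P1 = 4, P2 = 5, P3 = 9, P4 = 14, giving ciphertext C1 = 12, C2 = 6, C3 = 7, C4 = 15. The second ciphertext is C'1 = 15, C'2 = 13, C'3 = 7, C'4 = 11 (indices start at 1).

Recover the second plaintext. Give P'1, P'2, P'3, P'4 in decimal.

In OFB with a reused IV, both messages share the same keystream S_i, so C_i ⊕ C'_i = P_i ⊕ P'_i and thus P'_i = P_i ⊕ C_i ⊕ C'_i.
P'1: 4 ⊕ 12 ⊕ 15 = 7.
P'2: 5 ⊕ 6 ⊕ 13 = 14.
P'3: 9 ⊕ 7 ⊕ 7 = 9.
P'4: 14 ⊕ 15 ⊕ 11 = 10.

P'1 = 7, P'2 = 14, P'3 = 9, P'4 = 10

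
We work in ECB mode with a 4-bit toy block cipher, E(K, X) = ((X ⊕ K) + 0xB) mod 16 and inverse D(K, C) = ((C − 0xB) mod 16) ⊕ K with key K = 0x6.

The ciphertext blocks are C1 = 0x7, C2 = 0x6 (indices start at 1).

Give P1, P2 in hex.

ECB decryption: P_i = D(K, C_i).
P1: D(K, 0x7) = 0xA.
P2: D(K, 0x6) = 0xD.

P1 = 0xA, P2 = 0xD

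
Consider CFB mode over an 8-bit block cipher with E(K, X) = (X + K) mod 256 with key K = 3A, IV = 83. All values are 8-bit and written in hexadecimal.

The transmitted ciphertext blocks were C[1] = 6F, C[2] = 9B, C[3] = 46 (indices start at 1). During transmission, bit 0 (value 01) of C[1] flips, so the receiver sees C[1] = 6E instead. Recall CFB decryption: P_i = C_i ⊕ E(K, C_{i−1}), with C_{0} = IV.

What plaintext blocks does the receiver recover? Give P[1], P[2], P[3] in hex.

Only C[1] changed, to 6E. In CFB, a change in C_i flips the same bit in P_i and garbles P_{i+1}. Decrypting the received ciphertext:
P[1]: E(K, 83) = BD; 6E ⊕ BD = D3.
P[2]: E(K, 6E) = A8; 9B ⊕ A8 = 33.
P[3]: E(K, 9B) = D5; 46 ⊕ D5 = 93.
Blocks that differ from the original plaintext: P[1], P[2].

P[1] = D3, P[2] = 33, P[3] = 93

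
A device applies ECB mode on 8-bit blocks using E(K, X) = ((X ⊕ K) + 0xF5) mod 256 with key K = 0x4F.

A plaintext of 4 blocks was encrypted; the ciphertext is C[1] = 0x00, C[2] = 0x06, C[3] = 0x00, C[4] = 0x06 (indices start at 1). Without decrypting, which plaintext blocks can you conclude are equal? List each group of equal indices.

ECB encrypts each block independently with the same key, so equal ciphertext blocks imply equal plaintext blocks.
C[1] = C[3] = 0x00, so P[1] = P[3].
C[2] = C[4] = 0x06, so P[2] = P[4].

P[1] = P[3]; P[2] = P[4]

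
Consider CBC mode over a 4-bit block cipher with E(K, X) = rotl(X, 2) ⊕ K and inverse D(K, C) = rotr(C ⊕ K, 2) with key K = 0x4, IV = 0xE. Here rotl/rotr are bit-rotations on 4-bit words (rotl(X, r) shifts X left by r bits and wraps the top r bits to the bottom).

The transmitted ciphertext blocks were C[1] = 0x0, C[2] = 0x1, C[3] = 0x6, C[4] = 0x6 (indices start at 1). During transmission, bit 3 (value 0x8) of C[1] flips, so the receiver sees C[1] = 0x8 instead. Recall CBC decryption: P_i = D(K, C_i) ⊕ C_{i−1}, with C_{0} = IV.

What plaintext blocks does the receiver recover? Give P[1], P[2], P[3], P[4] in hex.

Only C[1] changed, to 0x8. In CBC, a change in C_i garbles P_i and flips the same bit in P_{i+1}. Decrypting the received ciphertext:
P[1]: D(K, 0x8) = 0x3; 0x3 ⊕ 0xE = 0xD.
P[2]: D(K, 0x1) = 0x5; 0x5 ⊕ 0x8 = 0xD.
P[3]: D(K, 0x6) = 0x8; 0x8 ⊕ 0x1 = 0x9.
P[4]: D(K, 0x6) = 0x8; 0x8 ⊕ 0x6 = 0xE.
Blocks that differ from the original plaintext: P[1], P[2].

P[1] = 0xD, P[2] = 0xD, P[3] = 0x9, P[4] = 0xE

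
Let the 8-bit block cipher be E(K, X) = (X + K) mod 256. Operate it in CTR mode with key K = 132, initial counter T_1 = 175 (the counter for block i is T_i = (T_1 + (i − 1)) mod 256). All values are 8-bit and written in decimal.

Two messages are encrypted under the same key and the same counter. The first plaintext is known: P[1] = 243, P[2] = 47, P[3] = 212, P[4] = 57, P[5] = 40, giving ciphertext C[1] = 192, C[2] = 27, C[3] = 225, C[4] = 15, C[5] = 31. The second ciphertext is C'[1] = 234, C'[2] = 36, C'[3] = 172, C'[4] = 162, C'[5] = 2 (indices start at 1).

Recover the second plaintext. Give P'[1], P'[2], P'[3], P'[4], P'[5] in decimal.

P'[1] = 217, P'[2] = 16, P'[3] = 153, P'[4] = 148, P'[5] = 53

In CTR with a reused counter, both messages share the same keystream S_i, so C_i ⊕ C'_i = P_i ⊕ P'_i and thus P'_i = P_i ⊕ C_i ⊕ C'_i.
P'[1]: 243 ⊕ 192 ⊕ 234 = 217.
P'[2]: 47 ⊕ 27 ⊕ 36 = 16.
P'[3]: 212 ⊕ 225 ⊕ 172 = 153.
P'[4]: 57 ⊕ 15 ⊕ 162 = 148.
P'[5]: 40 ⊕ 31 ⊕ 2 = 53.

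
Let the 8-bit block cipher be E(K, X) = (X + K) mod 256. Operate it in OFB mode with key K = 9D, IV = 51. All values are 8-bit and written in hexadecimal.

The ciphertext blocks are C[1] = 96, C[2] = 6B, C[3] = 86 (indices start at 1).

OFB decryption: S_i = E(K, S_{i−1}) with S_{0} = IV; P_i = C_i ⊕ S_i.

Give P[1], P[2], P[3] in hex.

P[1]: S = E(K, 51) = EE; 96 ⊕ EE = 78.
P[2]: S = E(K, EE) = 8B; 6B ⊕ 8B = E0.
P[3]: S = E(K, 8B) = 28; 86 ⊕ 28 = AE.

P[1] = 78, P[2] = E0, P[3] = AE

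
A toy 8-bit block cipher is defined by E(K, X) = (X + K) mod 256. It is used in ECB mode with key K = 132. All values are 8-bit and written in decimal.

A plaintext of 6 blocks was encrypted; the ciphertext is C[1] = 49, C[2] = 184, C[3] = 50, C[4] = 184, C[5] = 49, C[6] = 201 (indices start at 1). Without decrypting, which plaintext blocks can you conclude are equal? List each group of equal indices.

P[1] = P[5]; P[2] = P[4]

ECB encrypts each block independently with the same key, so equal ciphertext blocks imply equal plaintext blocks.
C[1] = C[5] = 49, so P[1] = P[5].
C[2] = C[4] = 184, so P[2] = P[4].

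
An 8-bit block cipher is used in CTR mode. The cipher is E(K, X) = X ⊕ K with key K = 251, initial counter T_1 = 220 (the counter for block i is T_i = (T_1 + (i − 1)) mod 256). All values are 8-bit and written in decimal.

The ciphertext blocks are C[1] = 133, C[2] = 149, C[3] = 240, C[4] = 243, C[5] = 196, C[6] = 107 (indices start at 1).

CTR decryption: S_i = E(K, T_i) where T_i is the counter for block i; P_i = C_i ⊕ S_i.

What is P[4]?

P[4]: T = 223, S = E(K, T) = 36; 243 ⊕ 36 = 215.

P[4] = 215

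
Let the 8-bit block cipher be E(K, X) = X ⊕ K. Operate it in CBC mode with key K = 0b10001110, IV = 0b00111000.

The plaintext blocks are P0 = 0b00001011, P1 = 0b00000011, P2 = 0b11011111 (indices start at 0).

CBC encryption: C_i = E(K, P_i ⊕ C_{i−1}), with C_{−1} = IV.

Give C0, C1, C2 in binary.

C0: P0 ⊕ 0b00111000 = 0b00110011; E(K, 0b00110011) = 0b10111101.
C1: P1 ⊕ 0b10111101 = 0b10111110; E(K, 0b10111110) = 0b00110000.
C2: P2 ⊕ 0b00110000 = 0b11101111; E(K, 0b11101111) = 0b01100001.

C0 = 0b10111101, C1 = 0b00110000, C2 = 0b01100001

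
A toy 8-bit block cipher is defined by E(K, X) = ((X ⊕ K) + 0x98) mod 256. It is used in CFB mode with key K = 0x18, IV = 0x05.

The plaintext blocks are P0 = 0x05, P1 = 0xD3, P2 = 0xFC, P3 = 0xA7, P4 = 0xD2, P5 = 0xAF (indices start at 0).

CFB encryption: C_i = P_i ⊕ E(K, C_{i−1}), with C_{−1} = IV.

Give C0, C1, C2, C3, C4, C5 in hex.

C0: E(K, 0x05) = 0xB5; 0x05 ⊕ 0xB5 = 0xB0.
C1: E(K, 0xB0) = 0x40; 0xD3 ⊕ 0x40 = 0x93.
C2: E(K, 0x93) = 0x23; 0xFC ⊕ 0x23 = 0xDF.
C3: E(K, 0xDF) = 0x5F; 0xA7 ⊕ 0x5F = 0xF8.
C4: E(K, 0xF8) = 0x78; 0xD2 ⊕ 0x78 = 0xAA.
C5: E(K, 0xAA) = 0x4A; 0xAF ⊕ 0x4A = 0xE5.

C0 = 0xB0, C1 = 0x93, C2 = 0xDF, C3 = 0xF8, C4 = 0xAA, C5 = 0xE5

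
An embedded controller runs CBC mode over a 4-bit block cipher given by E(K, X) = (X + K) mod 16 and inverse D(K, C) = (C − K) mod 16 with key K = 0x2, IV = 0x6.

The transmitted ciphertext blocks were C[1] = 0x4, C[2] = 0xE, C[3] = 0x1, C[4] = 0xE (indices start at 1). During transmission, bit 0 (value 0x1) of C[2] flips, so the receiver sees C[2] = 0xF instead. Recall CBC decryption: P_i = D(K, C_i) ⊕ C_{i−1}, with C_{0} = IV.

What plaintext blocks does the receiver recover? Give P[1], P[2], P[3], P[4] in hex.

Only C[2] changed, to 0xF. In CBC, a change in C_i garbles P_i and flips the same bit in P_{i+1}. Decrypting the received ciphertext:
P[1]: D(K, 0x4) = 0x2; 0x2 ⊕ 0x6 = 0x4.
P[2]: D(K, 0xF) = 0xD; 0xD ⊕ 0x4 = 0x9.
P[3]: D(K, 0x1) = 0xF; 0xF ⊕ 0xF = 0x0.
P[4]: D(K, 0xE) = 0xC; 0xC ⊕ 0x1 = 0xD.
Blocks that differ from the original plaintext: P[2], P[3].

P[1] = 0x4, P[2] = 0x9, P[3] = 0x0, P[4] = 0xD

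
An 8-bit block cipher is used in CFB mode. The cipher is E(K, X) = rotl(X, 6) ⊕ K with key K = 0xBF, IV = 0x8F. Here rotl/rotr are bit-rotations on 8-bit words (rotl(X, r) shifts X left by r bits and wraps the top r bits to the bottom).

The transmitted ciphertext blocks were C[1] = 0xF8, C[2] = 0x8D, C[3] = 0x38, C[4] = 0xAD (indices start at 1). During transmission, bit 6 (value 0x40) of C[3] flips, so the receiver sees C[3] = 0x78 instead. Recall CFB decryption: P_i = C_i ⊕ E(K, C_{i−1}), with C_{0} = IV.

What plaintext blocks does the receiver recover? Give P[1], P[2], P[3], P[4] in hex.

P[1] = 0xA4, P[2] = 0x0C, P[3] = 0xA4, P[4] = 0x0C

Only C[3] changed, to 0x78. In CFB, a change in C_i flips the same bit in P_i and garbles P_{i+1}. Decrypting the received ciphertext:
P[1]: E(K, 0x8F) = 0x5C; 0xF8 ⊕ 0x5C = 0xA4.
P[2]: E(K, 0xF8) = 0x81; 0x8D ⊕ 0x81 = 0x0C.
P[3]: E(K, 0x8D) = 0xDC; 0x78 ⊕ 0xDC = 0xA4.
P[4]: E(K, 0x78) = 0xA1; 0xAD ⊕ 0xA1 = 0x0C.
Blocks that differ from the original plaintext: P[3], P[4].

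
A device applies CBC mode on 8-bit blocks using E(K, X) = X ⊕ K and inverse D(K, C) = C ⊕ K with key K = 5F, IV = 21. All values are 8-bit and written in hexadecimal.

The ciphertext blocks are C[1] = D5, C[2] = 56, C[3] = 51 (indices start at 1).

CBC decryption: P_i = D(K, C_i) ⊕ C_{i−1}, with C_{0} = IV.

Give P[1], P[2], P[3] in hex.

P[1]: D(K, D5) = 8A; 8A ⊕ 21 = AB.
P[2]: D(K, 56) = 09; 09 ⊕ D5 = DC.
P[3]: D(K, 51) = 0E; 0E ⊕ 56 = 58.

P[1] = AB, P[2] = DC, P[3] = 58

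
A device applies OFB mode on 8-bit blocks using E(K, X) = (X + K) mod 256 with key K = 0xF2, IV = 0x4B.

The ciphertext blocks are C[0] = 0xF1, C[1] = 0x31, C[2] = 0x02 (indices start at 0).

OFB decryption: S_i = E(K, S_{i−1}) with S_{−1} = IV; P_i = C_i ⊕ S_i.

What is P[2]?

P[2] = 0x23

P[0]: S = E(K, 0x4B) = 0x3D; 0xF1 ⊕ 0x3D = 0xCC.
P[1]: S = E(K, 0x3D) = 0x2F; 0x31 ⊕ 0x2F = 0x1E.
P[2]: S = E(K, 0x2F) = 0x21; 0x02 ⊕ 0x21 = 0x23.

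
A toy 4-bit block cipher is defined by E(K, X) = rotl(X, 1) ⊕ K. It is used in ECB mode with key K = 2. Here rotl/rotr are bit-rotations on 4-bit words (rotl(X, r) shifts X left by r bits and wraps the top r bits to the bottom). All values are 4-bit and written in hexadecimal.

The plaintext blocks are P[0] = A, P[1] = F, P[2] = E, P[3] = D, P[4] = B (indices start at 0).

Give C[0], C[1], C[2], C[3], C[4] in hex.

C[0] = 7, C[1] = D, C[2] = F, C[3] = 9, C[4] = 5

ECB encryption: C_i = E(K, P_i).
C[0]: E(K, A) = 7.
C[1]: E(K, F) = D.
C[2]: E(K, E) = F.
C[3]: E(K, D) = 9.
C[4]: E(K, B) = 5.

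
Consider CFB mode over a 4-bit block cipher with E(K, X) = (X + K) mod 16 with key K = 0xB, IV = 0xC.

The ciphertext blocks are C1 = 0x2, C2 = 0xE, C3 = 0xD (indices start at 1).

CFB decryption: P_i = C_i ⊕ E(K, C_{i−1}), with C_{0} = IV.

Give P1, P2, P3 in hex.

P1 = 0x5, P2 = 0x3, P3 = 0x4

P1: E(K, 0xC) = 0x7; 0x2 ⊕ 0x7 = 0x5.
P2: E(K, 0x2) = 0xD; 0xE ⊕ 0xD = 0x3.
P3: E(K, 0xE) = 0x9; 0xD ⊕ 0x9 = 0x4.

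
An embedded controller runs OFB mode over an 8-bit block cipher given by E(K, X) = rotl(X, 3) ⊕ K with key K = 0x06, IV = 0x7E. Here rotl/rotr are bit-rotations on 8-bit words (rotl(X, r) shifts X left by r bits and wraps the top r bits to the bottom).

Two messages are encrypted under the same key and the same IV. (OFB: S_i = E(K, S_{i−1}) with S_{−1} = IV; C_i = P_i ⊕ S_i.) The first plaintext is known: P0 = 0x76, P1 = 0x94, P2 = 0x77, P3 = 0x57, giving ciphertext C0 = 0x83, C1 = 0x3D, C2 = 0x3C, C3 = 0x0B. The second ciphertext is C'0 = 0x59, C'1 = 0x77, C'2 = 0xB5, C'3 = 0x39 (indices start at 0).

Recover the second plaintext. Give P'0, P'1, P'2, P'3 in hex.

P'0 = 0xAC, P'1 = 0xDE, P'2 = 0xFE, P'3 = 0x65

In OFB with a reused IV, both messages share the same keystream S_i, so C_i ⊕ C'_i = P_i ⊕ P'_i and thus P'_i = P_i ⊕ C_i ⊕ C'_i.
P'0: 0x76 ⊕ 0x83 ⊕ 0x59 = 0xAC.
P'1: 0x94 ⊕ 0x3D ⊕ 0x77 = 0xDE.
P'2: 0x77 ⊕ 0x3C ⊕ 0xB5 = 0xFE.
P'3: 0x57 ⊕ 0x0B ⊕ 0x39 = 0x65.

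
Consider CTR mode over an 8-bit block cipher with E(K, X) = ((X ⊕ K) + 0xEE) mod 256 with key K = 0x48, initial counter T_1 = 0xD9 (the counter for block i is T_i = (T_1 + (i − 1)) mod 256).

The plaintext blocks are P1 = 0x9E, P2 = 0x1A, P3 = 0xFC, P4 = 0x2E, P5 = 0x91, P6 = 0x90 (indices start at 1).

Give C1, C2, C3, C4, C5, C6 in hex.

C1 = 0xE1, C2 = 0x9A, C3 = 0x7D, C4 = 0xAC, C5 = 0x12, C6 = 0x14

CTR encryption: S_i = E(K, T_i) where T_i is the counter for block i; C_i = P_i ⊕ S_i.
C1: T = 0xD9, S = E(K, T) = 0x7F; 0x9E ⊕ 0x7F = 0xE1.
C2: T = 0xDA, S = E(K, T) = 0x80; 0x1A ⊕ 0x80 = 0x9A.
C3: T = 0xDB, S = E(K, T) = 0x81; 0xFC ⊕ 0x81 = 0x7D.
C4: T = 0xDC, S = E(K, T) = 0x82; 0x2E ⊕ 0x82 = 0xAC.
C5: T = 0xDD, S = E(K, T) = 0x83; 0x91 ⊕ 0x83 = 0x12.
C6: T = 0xDE, S = E(K, T) = 0x84; 0x90 ⊕ 0x84 = 0x14.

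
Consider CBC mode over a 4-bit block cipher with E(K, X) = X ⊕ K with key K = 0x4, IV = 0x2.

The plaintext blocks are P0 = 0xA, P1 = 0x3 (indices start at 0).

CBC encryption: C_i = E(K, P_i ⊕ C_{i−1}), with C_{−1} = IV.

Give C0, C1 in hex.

C0: P0 ⊕ 0x2 = 0x8; E(K, 0x8) = 0xC.
C1: P1 ⊕ 0xC = 0xF; E(K, 0xF) = 0xB.

C0 = 0xC, C1 = 0xB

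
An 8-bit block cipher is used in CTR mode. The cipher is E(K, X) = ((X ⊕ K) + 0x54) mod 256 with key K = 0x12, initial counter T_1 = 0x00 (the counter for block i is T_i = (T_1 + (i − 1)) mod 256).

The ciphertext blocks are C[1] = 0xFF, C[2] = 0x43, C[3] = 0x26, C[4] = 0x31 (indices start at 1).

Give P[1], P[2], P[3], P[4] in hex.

P[1] = 0x99, P[2] = 0x24, P[3] = 0x42, P[4] = 0x54

CTR decryption: S_i = E(K, T_i) where T_i is the counter for block i; P_i = C_i ⊕ S_i.
P[1]: T = 0x00, S = E(K, T) = 0x66; 0xFF ⊕ 0x66 = 0x99.
P[2]: T = 0x01, S = E(K, T) = 0x67; 0x43 ⊕ 0x67 = 0x24.
P[3]: T = 0x02, S = E(K, T) = 0x64; 0x26 ⊕ 0x64 = 0x42.
P[4]: T = 0x03, S = E(K, T) = 0x65; 0x31 ⊕ 0x65 = 0x54.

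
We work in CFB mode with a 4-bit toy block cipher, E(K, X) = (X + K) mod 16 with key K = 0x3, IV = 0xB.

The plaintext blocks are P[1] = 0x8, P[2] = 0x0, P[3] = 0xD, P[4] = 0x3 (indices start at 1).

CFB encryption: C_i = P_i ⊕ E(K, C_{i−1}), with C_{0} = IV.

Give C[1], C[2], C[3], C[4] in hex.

C[1] = 0x6, C[2] = 0x9, C[3] = 0x1, C[4] = 0x7

C[1]: E(K, 0xB) = 0xE; 0x8 ⊕ 0xE = 0x6.
C[2]: E(K, 0x6) = 0x9; 0x0 ⊕ 0x9 = 0x9.
C[3]: E(K, 0x9) = 0xC; 0xD ⊕ 0xC = 0x1.
C[4]: E(K, 0x1) = 0x4; 0x3 ⊕ 0x4 = 0x7.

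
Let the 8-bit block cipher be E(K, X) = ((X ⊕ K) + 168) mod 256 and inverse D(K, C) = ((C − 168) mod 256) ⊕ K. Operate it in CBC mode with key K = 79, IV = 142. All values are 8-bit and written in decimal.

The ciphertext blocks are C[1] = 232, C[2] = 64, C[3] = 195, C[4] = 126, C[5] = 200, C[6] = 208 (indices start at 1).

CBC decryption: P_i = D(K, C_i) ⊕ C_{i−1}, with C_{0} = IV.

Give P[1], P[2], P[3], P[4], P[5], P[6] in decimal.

P[1]: D(K, 232) = 15; 15 ⊕ 142 = 129.
P[2]: D(K, 64) = 215; 215 ⊕ 232 = 63.
P[3]: D(K, 195) = 84; 84 ⊕ 64 = 20.
P[4]: D(K, 126) = 153; 153 ⊕ 195 = 90.
P[5]: D(K, 200) = 111; 111 ⊕ 126 = 17.
P[6]: D(K, 208) = 103; 103 ⊕ 200 = 175.

P[1] = 129, P[2] = 63, P[3] = 20, P[4] = 90, P[5] = 17, P[6] = 175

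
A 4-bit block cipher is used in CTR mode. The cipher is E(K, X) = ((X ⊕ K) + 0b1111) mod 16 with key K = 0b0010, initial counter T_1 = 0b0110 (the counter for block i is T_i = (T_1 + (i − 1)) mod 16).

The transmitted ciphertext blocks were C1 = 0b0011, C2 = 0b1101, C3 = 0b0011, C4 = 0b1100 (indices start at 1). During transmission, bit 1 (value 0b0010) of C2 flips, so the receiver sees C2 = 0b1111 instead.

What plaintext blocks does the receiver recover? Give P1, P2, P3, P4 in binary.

CTR decryption: S_i = E(K, T_i) where T_i is the counter for block i; P_i = C_i ⊕ S_i.
Only C2 changed, to 0b1111. In CTR, a change in C_i flips the same bit in P_i only; the keystream is unaffected. Decrypting the received ciphertext:
P1: T = 0b0110, S = E(K, T) = 0b0011; 0b0011 ⊕ 0b0011 = 0b0000.
P2: T = 0b0111, S = E(K, T) = 0b0100; 0b1111 ⊕ 0b0100 = 0b1011.
P3: T = 0b1000, S = E(K, T) = 0b1001; 0b0011 ⊕ 0b1001 = 0b1010.
P4: T = 0b1001, S = E(K, T) = 0b1010; 0b1100 ⊕ 0b1010 = 0b0110.
Blocks that differ from the original plaintext: P2.

P1 = 0b0000, P2 = 0b1011, P3 = 0b1010, P4 = 0b0110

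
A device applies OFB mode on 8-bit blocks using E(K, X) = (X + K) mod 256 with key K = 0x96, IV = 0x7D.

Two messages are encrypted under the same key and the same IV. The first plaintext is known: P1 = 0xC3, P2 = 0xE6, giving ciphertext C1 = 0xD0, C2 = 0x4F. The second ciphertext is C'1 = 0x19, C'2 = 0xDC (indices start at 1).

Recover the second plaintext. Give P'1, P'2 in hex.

P'1 = 0x0A, P'2 = 0x75

In OFB with a reused IV, both messages share the same keystream S_i, so C_i ⊕ C'_i = P_i ⊕ P'_i and thus P'_i = P_i ⊕ C_i ⊕ C'_i.
P'1: 0xC3 ⊕ 0xD0 ⊕ 0x19 = 0x0A.
P'2: 0xE6 ⊕ 0x4F ⊕ 0xDC = 0x75.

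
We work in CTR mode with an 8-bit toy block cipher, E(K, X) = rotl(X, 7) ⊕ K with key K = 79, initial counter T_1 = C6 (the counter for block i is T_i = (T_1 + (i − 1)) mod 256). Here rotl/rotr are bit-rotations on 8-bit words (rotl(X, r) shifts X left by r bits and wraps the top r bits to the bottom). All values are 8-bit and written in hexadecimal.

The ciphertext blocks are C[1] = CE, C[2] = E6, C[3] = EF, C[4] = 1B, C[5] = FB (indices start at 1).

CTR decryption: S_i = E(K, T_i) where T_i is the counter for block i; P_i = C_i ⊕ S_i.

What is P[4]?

P[4] = 86

P[4]: T = C9, S = E(K, T) = 9D; 1B ⊕ 9D = 86.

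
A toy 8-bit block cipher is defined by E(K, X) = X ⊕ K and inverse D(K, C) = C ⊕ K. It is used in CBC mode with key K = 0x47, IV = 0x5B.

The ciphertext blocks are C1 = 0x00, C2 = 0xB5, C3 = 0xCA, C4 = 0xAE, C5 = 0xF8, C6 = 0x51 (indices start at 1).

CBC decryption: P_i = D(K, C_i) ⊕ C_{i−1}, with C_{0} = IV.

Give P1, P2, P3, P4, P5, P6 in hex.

P1: D(K, 0x00) = 0x47; 0x47 ⊕ 0x5B = 0x1C.
P2: D(K, 0xB5) = 0xF2; 0xF2 ⊕ 0x00 = 0xF2.
P3: D(K, 0xCA) = 0x8D; 0x8D ⊕ 0xB5 = 0x38.
P4: D(K, 0xAE) = 0xE9; 0xE9 ⊕ 0xCA = 0x23.
P5: D(K, 0xF8) = 0xBF; 0xBF ⊕ 0xAE = 0x11.
P6: D(K, 0x51) = 0x16; 0x16 ⊕ 0xF8 = 0xEE.

P1 = 0x1C, P2 = 0xF2, P3 = 0x38, P4 = 0x23, P5 = 0x11, P6 = 0xEE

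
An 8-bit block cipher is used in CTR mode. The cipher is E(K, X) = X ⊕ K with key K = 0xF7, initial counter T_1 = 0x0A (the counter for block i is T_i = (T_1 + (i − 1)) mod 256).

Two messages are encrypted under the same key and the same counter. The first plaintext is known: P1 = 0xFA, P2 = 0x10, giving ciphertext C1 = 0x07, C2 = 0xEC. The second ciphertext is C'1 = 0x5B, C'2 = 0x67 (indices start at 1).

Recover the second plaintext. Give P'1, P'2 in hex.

P'1 = 0xA6, P'2 = 0x9B

In CTR with a reused counter, both messages share the same keystream S_i, so C_i ⊕ C'_i = P_i ⊕ P'_i and thus P'_i = P_i ⊕ C_i ⊕ C'_i.
P'1: 0xFA ⊕ 0x07 ⊕ 0x5B = 0xA6.
P'2: 0x10 ⊕ 0xEC ⊕ 0x67 = 0x9B.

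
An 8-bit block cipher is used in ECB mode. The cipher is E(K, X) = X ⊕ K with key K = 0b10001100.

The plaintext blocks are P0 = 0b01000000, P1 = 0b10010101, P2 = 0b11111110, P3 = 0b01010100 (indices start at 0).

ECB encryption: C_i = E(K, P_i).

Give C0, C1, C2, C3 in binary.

C0 = 0b11001100, C1 = 0b00011001, C2 = 0b01110010, C3 = 0b11011000

C0: E(K, 0b01000000) = 0b11001100.
C1: E(K, 0b10010101) = 0b00011001.
C2: E(K, 0b11111110) = 0b01110010.
C3: E(K, 0b01010100) = 0b11011000.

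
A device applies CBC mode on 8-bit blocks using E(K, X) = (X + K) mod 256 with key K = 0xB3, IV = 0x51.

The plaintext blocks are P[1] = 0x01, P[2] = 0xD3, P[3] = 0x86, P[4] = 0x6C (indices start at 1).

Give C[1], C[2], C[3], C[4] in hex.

C[1] = 0x03, C[2] = 0x83, C[3] = 0xB8, C[4] = 0x87

CBC encryption: C_i = E(K, P_i ⊕ C_{i−1}), with C_{0} = IV.
C[1]: P[1] ⊕ 0x51 = 0x50; E(K, 0x50) = 0x03.
C[2]: P[2] ⊕ 0x03 = 0xD0; E(K, 0xD0) = 0x83.
C[3]: P[3] ⊕ 0x83 = 0x05; E(K, 0x05) = 0xB8.
C[4]: P[4] ⊕ 0xB8 = 0xD4; E(K, 0xD4) = 0x87.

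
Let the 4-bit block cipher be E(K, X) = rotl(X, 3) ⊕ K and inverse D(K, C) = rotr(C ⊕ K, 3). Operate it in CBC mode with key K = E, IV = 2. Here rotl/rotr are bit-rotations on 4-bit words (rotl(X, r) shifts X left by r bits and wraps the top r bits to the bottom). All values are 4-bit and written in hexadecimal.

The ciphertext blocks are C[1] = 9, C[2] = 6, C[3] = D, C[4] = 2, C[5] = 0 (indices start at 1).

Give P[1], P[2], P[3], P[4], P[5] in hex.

P[1] = C, P[2] = 8, P[3] = 0, P[4] = 4, P[5] = F

CBC decryption: P_i = D(K, C_i) ⊕ C_{i−1}, with C_{0} = IV.
P[1]: D(K, 9) = E; E ⊕ 2 = C.
P[2]: D(K, 6) = 1; 1 ⊕ 9 = 8.
P[3]: D(K, D) = 6; 6 ⊕ 6 = 0.
P[4]: D(K, 2) = 9; 9 ⊕ D = 4.
P[5]: D(K, 0) = D; D ⊕ 2 = F.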